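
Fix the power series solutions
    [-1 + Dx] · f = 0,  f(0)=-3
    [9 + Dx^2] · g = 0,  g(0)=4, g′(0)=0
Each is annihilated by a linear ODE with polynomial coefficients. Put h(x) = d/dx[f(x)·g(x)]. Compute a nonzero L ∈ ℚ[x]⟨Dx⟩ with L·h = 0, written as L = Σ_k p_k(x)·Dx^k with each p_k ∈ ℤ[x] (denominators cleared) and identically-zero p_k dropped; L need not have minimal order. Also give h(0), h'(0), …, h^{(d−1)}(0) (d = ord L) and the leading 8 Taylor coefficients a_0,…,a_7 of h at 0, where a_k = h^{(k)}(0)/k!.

L = 10 - 2·Dx + Dx^2  (order 2).
h: a_k = -12, 96, 156, -56, -158, -176/5, 614/15, 2108/105, …
ICs: h(0) = -12, h′(0) = 96.

f: a_k = -3, -3, -3/2, -1/2, -1/8, -1/40, -1/240, -1/1680, …
g: a_k = 4, 0, -18, 0, 27/2, 0, -81/20, 0, …
Sym-product of L_f,L_g gives L₀ (≤ ord 2).
h₀' ⇒ L via d/dx closure of L₀.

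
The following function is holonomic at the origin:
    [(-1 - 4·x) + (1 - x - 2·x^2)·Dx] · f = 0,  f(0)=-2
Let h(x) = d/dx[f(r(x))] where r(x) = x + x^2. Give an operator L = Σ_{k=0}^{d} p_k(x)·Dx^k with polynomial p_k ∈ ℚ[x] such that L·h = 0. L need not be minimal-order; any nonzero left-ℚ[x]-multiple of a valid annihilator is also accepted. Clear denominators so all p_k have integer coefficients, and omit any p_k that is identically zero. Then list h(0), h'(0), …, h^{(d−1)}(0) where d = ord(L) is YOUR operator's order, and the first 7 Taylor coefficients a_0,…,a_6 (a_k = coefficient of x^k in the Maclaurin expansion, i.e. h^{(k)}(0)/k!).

L = (8 + 10·x + 30·x^2 + 40·x^3 + 20·x^4) + (-1 - x + 5·x^2 + 10·x^3 + 10·x^4 + 4·x^5)·Dx  (order 1).
h: a_k = -2, -16, -66, -232, -800, -2628, -8358, …
ICs: h(0) = -2.

f: a_k = -2, -2, -6, -10, -22, -42, -86, …
f∘r: x↦r, Dx↦Dx/r' in L_f ⇒ L₀.
h=h₀': d/dx-closure on L₀ ⇒ L.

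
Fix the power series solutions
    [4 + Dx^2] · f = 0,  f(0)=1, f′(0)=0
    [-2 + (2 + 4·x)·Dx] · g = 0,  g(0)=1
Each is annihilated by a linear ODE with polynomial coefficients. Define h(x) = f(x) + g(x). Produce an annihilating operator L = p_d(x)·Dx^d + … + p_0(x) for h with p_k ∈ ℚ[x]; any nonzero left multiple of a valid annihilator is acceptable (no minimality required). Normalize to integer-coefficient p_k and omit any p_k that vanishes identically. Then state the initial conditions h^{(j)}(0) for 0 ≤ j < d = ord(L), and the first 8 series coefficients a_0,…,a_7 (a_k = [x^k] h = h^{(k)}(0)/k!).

f: a_k = 1, 0, -2, 0, 2/3, 0, -4/45, 0, …
g: a_k = 1, 1, -1/2, 1/2, -5/8, 7/8, -21/16, 33/16, …
L₀ := lclm(L_f,L_g); ord L₀ ≤ 2+1.
L = (-28 - 64·x - 64·x^2) + (12 + 88·x + 192·x^2 + 128·x^3)·Dx + (-7 - 16·x - 16·x^2)·Dx^2 + (3 + 22·x + 48·x^2 + 32·x^3)·Dx^3  (order 3).
h: a_k = 2, 1, -5/2, 1/2, 1/24, 7/8, -1009/720, 33/16, …
ICs: h(0) = 2, h′(0) = 1, h′′(0) = -5.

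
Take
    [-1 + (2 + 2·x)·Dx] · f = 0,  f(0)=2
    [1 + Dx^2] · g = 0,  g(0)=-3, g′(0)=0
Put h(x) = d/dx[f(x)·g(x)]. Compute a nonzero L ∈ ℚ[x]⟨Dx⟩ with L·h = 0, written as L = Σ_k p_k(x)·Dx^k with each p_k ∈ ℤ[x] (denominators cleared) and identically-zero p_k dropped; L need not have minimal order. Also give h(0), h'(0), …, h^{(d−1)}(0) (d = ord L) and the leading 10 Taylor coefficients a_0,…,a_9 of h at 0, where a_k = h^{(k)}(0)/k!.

f: a_k = 2, 1, -1/4, 1/8, -5/64, 7/128, -21/512, 33/1024, -429/16384, 715/32768, …
g: a_k = -3, 0, 3/2, 0, -1/8, 0, 1/240, 0, -1/13440, 0, …
f·g: L₀ = L_f ⊗_s L_g, ord ≤ 1·2.
h₀' ⇒ L via d/dx closure of L₀.
L = (53 + 144·x + 136·x^2 + 64·x^3 + 16·x^4) + (-4 - 36·x - 48·x^2 - 16·x^3)·Dx + (28 + 88·x + 108·x^2 + 64·x^3 + 16·x^4)·Dx^2  (order 2).
h: a_k = -3, 15/2, 27/8, -25/16, -65/128, 349/1280, -2807/15360, 44047/215040, -242667/1146880, 1874467/8847360, …
ICs: h(0) = -3, h′(0) = 15/2.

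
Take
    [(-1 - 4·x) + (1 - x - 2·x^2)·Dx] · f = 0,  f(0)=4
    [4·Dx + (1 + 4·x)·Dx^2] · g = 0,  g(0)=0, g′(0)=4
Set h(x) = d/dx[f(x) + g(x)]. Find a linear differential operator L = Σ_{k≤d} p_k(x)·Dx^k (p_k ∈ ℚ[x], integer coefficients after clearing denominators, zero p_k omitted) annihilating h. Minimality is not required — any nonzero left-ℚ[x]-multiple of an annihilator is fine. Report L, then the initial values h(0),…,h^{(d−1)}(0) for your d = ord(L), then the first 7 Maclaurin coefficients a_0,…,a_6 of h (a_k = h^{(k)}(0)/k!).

f: a_k = 4, 4, 12, 20, 44, 84, 172, …
g: a_k = 0, 4, -8, 64/3, -64, 1024/5, -2048/3, …
f+g: L₀ = lclm(L_f,L_g), ord ≤ 1+2.
Differentiate: ansatz ord ≤ ord L₀ ⇒ L.
L = (156 + 624·x + 1440·x^2 + 768·x^3 + 768·x^4) + (-1 + 160·x + 1064·x^2 + 1952·x^3 + 1600·x^4 + 1280·x^5)·Dx + (-5 - 39·x - 66·x^2 + 80·x^3 + 240·x^4 + 384·x^5 + 256·x^6)·Dx^2  (order 2).
h: a_k = 8, 8, 124, -80, 1444, -3064, 18764, …
ICs: h(0) = 8, h′(0) = 8.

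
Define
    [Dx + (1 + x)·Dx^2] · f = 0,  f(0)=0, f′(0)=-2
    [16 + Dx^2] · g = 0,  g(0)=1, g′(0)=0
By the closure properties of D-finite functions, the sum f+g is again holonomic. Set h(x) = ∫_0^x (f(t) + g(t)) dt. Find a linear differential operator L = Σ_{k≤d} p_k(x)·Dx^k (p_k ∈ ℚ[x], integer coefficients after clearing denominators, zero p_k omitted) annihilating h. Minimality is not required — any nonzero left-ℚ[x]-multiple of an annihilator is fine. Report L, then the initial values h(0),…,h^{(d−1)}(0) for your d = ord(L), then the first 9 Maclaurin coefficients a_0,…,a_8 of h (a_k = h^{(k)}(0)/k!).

f: a_k = 0, -2, 1, -2/3, 1/2, -2/5, 1/3, -2/7, 1/4, …
g: a_k = 1, 0, -8, 0, 32/3, 0, -256/45, 0, 512/315, …
Sum ⇒ L₀ = lclm(L_f,L_g) in ℚ(x)⟨Dx⟩.
h=∫h₀ ⇒ L = L₀·Dx.
L = (176 + 256·x + 128·x^2)·Dx^2 + (144 + 400·x + 384·x^2 + 128·x^3)·Dx^3 + (11 + 16·x + 8·x^2)·Dx^4 + (9 + 25·x + 24·x^2 + 8·x^3)·Dx^5  (order 5).
h: a_k = 0, 1, -1, -7/3, -1/6, 67/30, -1/15, -241/315, -1/28, …
ICs: h(0) = 0, h′(0) = 1, h′′(0) = -2, h′′′(0) = -14, h′′′′(0) = -4.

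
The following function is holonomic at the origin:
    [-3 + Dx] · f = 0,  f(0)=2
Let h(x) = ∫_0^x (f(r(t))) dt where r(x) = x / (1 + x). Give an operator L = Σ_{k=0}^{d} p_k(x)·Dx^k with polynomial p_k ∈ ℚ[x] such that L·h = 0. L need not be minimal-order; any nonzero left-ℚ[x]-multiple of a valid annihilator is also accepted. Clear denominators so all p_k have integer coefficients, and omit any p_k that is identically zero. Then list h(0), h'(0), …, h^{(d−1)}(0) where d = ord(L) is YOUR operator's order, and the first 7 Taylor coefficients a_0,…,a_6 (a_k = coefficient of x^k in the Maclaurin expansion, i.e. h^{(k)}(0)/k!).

L = -3·Dx + (1 + 2·x + x^2)·Dx^2  (order 2).
h: a_k = 0, 2, 3, 1, -3/4, 3/20, 7/40, …
ICs: h(0) = 0, h′(0) = 2.

f: a_k = 2, 6, 9, 9, 27/4, 81/20, 81/40, …
Change of var in L_f (x↦r) gives L₀.
Integrate: L := L₀·Dx.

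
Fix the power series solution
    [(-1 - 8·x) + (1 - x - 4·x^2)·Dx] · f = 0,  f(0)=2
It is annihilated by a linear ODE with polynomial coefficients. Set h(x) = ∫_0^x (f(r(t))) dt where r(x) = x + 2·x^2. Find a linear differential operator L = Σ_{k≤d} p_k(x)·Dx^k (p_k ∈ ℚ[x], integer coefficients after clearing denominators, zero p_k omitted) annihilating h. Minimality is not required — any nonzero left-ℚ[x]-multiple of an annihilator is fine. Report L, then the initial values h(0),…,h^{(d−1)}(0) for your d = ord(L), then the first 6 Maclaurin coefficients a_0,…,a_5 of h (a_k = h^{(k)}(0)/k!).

f: a_k = 2, 2, 10, 18, 58, 130, …
Change of var in L_f (x↦r) gives L₀.
h=∫h₀ ⇒ L = L₀·Dx.
L = (1 + 12·x + 48·x^2 + 64·x^3)·Dx + (-1 + x + 6·x^2 + 16·x^3 + 16·x^4)·Dx^2  (order 2).
h: a_k = 0, 2, 1, 14/3, 29/2, 206/5, …
ICs: h(0) = 0, h′(0) = 2.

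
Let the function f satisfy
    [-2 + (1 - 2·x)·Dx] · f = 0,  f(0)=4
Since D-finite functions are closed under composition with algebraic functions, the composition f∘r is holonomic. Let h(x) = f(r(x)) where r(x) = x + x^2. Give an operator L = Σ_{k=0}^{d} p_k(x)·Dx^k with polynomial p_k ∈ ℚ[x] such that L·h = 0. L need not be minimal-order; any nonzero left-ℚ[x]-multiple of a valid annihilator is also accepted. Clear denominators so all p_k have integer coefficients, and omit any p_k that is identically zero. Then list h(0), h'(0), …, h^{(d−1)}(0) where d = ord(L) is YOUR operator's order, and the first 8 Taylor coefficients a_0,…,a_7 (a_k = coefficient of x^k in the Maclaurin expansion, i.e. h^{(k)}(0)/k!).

f: a_k = 4, 8, 16, 32, 64, 128, 256, 512, …
L₀ from L_f via x↦r, Dx↦r'^{-1}Dx.
L = (2 + 4·x) + (-1 + 2·x + 2·x^2)·Dx  (order 1).
h: a_k = 4, 8, 24, 64, 176, 480, 1312, 3584, …
ICs: h(0) = 4.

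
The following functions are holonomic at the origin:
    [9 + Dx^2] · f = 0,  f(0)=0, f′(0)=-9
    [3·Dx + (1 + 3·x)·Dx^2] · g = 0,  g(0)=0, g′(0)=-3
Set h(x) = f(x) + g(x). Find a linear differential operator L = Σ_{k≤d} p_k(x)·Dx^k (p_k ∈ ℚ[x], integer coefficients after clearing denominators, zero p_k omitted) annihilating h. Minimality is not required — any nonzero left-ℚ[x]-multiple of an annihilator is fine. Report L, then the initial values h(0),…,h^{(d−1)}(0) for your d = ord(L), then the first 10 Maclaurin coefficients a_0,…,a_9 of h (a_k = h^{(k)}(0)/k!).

L = (63 + 54·x + 81·x^2)·Dx + (9 + 45·x + 81·x^2 + 81·x^3)·Dx^2 + (7 + 6·x + 9·x^2)·Dx^3 + (1 + 5·x + 9·x^2 + 9·x^3)·Dx^4  (order 4).
h: a_k = 0, -12, 9/2, 9/2, 81/4, -2187/40, 243/2, -174231/560, 6561/8, -9798489/4480, …
ICs: h(0) = 0, h′(0) = -12, h′′(0) = 9, h′′′(0) = 27.

f: a_k = 0, -9, 0, 27/2, 0, -243/40, 0, 729/560, 0, -729/4480, …
g: a_k = 0, -3, 9/2, -9, 81/4, -243/5, 243/2, -2187/7, 6561/8, -2187, …
Weyl lclm of L_f,L_g ⇒ L₀ (ord ≤ 4).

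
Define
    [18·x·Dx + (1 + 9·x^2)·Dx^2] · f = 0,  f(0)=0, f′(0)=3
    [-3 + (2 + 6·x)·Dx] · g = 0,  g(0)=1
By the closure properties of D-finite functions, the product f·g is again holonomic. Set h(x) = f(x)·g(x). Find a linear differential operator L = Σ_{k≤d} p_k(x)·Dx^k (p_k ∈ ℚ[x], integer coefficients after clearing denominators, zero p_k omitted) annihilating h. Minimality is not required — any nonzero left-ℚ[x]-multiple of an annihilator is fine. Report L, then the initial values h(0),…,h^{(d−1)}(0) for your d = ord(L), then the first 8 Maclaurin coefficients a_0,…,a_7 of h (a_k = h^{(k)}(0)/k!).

L = (27 - 108·x - 81·x^2) + (-12 + 36·x + 324·x^2 + 324·x^3)·Dx + (4 + 24·x + 72·x^2 + 216·x^3 + 324·x^4)·Dx^2  (order 2).
h: a_k = 0, 3, 9/2, -99/8, -135/16, 31509/640, 99387/1280, -13743837/35840, …
ICs: h(0) = 0, h′(0) = 3.

f: a_k = 0, 3, 0, -9, 0, 243/5, 0, -2187/7, …
g: a_k = 1, 3/2, -9/8, 27/16, -405/128, 1701/256, -15309/1024, 72171/2048, …
f·g: L₀ = L_f ⊗_s L_g, ord ≤ 2·1.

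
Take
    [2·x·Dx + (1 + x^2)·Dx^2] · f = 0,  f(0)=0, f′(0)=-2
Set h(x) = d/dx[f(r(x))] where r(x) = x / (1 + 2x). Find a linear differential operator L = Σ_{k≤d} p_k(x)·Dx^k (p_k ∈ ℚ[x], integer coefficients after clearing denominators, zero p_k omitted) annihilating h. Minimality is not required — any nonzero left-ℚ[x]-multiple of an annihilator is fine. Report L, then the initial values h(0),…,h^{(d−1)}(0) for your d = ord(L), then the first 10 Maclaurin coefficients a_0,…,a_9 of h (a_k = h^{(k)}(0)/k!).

L = (4 + 10·x) + (1 + 4·x + 5·x^2)·Dx  (order 1).
h: a_k = -2, 8, -22, 48, -82, 88, 58, -672, 2398, -6232, …
ICs: h(0) = -2.

f: a_k = 0, -2, 0, 2/3, 0, -2/5, 0, 2/7, 0, -2/9, …
Change of var in L_f (x↦r) gives L₀.
h=h₀': d/dx-closure on L₀ ⇒ L.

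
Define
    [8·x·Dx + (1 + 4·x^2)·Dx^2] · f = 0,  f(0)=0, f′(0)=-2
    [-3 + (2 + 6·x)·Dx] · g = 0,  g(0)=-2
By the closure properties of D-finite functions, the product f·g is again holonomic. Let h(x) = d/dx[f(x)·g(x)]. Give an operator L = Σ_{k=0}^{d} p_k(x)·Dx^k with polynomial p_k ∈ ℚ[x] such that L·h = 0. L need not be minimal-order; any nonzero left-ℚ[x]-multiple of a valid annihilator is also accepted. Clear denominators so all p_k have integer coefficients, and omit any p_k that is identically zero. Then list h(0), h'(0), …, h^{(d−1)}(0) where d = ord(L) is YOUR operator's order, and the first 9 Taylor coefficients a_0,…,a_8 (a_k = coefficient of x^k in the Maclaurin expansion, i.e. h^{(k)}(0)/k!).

L = (15 + 1440·x + 1656·x^2 - 3456·x^3 - 1296·x^4) + (172 + 1188·x + 3552·x^2 + 1152·x^3 - 12096·x^4 - 5184·x^5)·Dx + (36 + 152·x + 36·x^2 - 256·x^3 - 864·x^4 - 3456·x^5 - 1728·x^6)·Dx^2  (order 2).
h: a_k = 4, 12, -59/2, -5, 983/32, 35307/160, -841319/1280, 1294977/2240, -77121523/57344, …
ICs: h(0) = 4, h′(0) = 12.

f: a_k = 0, -2, 0, 8/3, 0, -32/5, 0, 128/7, 0, …
g: a_k = -2, -3, 9/4, -27/8, 405/64, -1701/128, 15309/512, -72171/1024, 2814669/16384, …
L₀ := L_f ⊗_s L_g (sym. prod.), ord ≤ 2.
h₀' ⇒ L via d/dx closure of L₀.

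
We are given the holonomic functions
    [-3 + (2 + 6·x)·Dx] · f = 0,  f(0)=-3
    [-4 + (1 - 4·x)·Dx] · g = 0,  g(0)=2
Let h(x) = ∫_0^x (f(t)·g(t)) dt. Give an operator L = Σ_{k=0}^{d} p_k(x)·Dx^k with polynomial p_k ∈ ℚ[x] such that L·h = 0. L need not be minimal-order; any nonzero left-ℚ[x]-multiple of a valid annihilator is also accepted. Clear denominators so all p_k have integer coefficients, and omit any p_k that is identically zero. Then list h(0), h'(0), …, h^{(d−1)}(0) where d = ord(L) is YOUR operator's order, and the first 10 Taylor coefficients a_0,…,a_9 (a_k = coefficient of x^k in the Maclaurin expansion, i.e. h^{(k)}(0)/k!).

f: a_k = -3, -9/2, 27/8, -81/16, 1215/128, -5103/256, 45927/1024, -216513/2048, 8444007/32768, -42220035/65536, …
g: a_k = 2, 8, 32, 128, 512, 2048, 8192, 32768, 131072, 524288, …
L₀ := L_f ⊗_s L_g (sym. prod.), ord ≤ 1.
h=∫₀ˣh₀: take L = L₀·Dx.
L = (11 + 12·x)·Dx + (-2 + 2·x + 24·x^2)·Dx^2  (order 2).
h: a_k = 0, -6, -33/2, -167/4, -4089/32, -129633/320, -347389/256, -2375535/512, -133246473/8192, -2839776755/49152, …
ICs: h(0) = 0, h′(0) = -6.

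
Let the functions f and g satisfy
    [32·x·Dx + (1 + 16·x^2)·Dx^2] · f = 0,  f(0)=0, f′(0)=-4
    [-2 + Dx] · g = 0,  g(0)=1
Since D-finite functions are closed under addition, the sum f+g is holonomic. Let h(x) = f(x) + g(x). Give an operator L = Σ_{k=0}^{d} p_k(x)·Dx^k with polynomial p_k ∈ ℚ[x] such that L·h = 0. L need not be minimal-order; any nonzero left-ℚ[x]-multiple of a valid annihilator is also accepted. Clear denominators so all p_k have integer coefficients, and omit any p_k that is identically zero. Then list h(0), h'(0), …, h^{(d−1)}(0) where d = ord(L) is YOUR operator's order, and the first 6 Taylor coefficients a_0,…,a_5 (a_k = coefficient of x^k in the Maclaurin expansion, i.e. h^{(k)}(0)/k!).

f: a_k = 0, -4, 0, 64/3, 0, -1024/5, …
g: a_k = 1, 2, 2, 4/3, 2/3, 4/15, …
Sum ⇒ L₀ = lclm(L_f,L_g) in ℚ(x)⟨Dx⟩.
L = (32 - 64·x - 1536·x^2 - 1024·x^3)·Dx + (-18 + 704·x^2 - 512·x^4)·Dx^2 + (1 + 16·x + 32·x^2 + 256·x^3 + 256·x^4)·Dx^3  (order 3).
h: a_k = 1, -2, 2, 68/3, 2/3, -3068/15, …
ICs: h(0) = 1, h′(0) = -2, h′′(0) = 4.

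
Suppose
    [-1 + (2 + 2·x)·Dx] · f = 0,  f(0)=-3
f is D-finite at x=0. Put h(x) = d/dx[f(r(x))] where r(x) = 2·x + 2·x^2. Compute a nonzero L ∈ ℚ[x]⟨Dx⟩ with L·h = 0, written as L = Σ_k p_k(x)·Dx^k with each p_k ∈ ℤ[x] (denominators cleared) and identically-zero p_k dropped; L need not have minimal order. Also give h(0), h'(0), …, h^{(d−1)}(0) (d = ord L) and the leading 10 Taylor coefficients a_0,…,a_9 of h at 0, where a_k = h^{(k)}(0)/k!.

L = 1 + (-1 - 4·x - 6·x^2 - 4·x^3)·Dx  (order 1).
h: a_k = -3, -3, 9/2, -9/2, 15/8, 27/8, -147/16, 183/16, -729/128, -1185/128, …
ICs: h(0) = -3.

f: a_k = -3, -3/2, 3/8, -3/16, 15/128, -21/256, 63/1024, -99/2048, 1287/32768, -2145/65536, …
Substitute x→r, Dx→(1/r')Dx; clear ⇒ L₀.
Differentiate: ansatz ord ≤ ord L₀ ⇒ L.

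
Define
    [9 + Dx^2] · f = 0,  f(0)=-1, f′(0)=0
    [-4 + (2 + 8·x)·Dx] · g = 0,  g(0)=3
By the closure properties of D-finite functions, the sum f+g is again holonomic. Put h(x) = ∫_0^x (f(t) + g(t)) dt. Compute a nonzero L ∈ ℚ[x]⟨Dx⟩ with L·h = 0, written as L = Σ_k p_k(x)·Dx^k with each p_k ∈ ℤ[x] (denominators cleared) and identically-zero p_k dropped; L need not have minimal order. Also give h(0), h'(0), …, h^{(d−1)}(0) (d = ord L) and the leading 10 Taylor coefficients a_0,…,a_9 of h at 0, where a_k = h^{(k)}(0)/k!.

L = (-378 - 1296·x - 2592·x^2)·Dx + (45 + 828·x + 3888·x^2 + 5184·x^3)·Dx^2 + (-42 - 144·x - 288·x^2)·Dx^3 + (5 + 92·x + 432·x^2 + 576·x^3)·Dx^4  (order 4).
h: a_k = 0, 2, 3, -1/2, 3, -267/40, 14, -20079/560, 99, -1281361/4480, …
ICs: h(0) = 0, h′(0) = 2, h′′(0) = 6, h′′′(0) = -3.

f: a_k = -1, 0, 9/2, 0, -27/8, 0, 81/80, 0, -729/4480, 0, …
g: a_k = 3, 6, -6, 12, -30, 84, -252, 792, -2574, 8580, …
Weyl lclm of L_f,L_g ⇒ L₀ (ord ≤ 3).
∫: right-multiply L₀ by Dx.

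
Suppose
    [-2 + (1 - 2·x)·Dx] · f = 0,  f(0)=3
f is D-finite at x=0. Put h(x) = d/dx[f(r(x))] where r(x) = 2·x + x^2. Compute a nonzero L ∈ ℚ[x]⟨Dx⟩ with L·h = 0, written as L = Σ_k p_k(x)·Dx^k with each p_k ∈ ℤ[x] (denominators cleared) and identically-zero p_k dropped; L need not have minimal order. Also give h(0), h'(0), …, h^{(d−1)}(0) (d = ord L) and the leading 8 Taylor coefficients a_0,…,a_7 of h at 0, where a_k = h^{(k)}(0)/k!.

L = (9 + 12·x + 6·x^2) + (-1 + 3·x + 6·x^2 + 2·x^3)·Dx  (order 1).
h: a_k = 12, 108, 720, 4272, 23760, 126864, 658560, 3348864, …
ICs: h(0) = 12.

f: a_k = 3, 6, 12, 24, 48, 96, 192, 384, …
Substitute x→r, Dx→(1/r')Dx; clear ⇒ L₀.
h₀' ⇒ L via d/dx closure of L₀.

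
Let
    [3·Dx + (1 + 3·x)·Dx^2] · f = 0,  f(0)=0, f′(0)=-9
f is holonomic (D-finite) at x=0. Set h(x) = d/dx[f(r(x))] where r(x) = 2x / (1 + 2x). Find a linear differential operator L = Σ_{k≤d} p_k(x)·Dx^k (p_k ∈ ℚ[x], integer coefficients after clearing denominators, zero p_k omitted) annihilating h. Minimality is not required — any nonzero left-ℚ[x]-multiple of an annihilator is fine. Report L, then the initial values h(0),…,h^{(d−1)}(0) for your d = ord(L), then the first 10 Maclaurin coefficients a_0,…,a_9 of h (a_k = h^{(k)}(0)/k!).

L = (10 + 32·x) + (1 + 10·x + 16·x^2)·Dx  (order 1).
h: a_k = -18, 180, -1512, 12240, -98208, 786240, -6291072, 50330880, -402651648, 3221222400, …
ICs: h(0) = -18.

f: a_k = 0, -9, 27/2, -27, 243/4, -729/5, 729/2, -6561/7, 19683/8, -6561, …
L₀ from L_f via x↦r, Dx↦r'^{-1}Dx.
h₀' ⇒ L via d/dx closure of L₀.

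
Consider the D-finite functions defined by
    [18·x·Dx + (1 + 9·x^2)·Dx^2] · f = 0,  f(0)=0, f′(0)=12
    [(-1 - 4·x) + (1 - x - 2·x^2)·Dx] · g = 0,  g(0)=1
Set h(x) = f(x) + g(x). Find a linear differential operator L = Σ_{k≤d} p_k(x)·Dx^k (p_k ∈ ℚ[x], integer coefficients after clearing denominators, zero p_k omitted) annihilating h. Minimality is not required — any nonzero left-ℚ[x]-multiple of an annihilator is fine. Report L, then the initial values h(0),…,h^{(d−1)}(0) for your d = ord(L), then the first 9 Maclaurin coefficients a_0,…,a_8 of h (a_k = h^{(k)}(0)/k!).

f: a_k = 0, 12, 0, -36, 0, 972/5, 0, -8748/7, 0, …
g: a_k = 1, 1, 3, 5, 11, 21, 43, 85, 171, …
f+g: L₀ = lclm(L_f,L_g), ord ≤ 2+1.
L = (18 - 72·x - 918·x^2 - 1872·x^3 - 4608·x^4 - 1296·x^6)·Dx + (-8 - 30·x - 278·x^3 - 1788·x^4 - 3216·x^5 - 324·x^6 - 1296·x^7)·Dx^2 + (1 + 4·x + 24·x^2 + 4·x^3 + 103·x^4 - 300·x^5 - 312·x^6 - 108·x^7 - 216·x^8)·Dx^3  (order 3).
h: a_k = 1, 13, 3, -31, 11, 1077/5, 43, -8153/7, 171, …
ICs: h(0) = 1, h′(0) = 13, h′′(0) = 6.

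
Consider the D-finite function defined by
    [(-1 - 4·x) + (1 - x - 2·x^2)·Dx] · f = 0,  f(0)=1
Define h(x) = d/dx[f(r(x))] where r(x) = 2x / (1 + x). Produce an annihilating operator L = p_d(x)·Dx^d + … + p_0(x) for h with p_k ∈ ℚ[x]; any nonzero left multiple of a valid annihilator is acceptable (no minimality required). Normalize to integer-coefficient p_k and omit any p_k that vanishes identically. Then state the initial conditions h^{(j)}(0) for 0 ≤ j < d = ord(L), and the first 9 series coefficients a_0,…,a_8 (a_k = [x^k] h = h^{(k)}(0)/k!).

L = (10 + 54·x + 270·x^2 + 162·x^3) + (-1 - 10·x + 90·x^3 + 81·x^4)·Dx  (order 1).
h: a_k = 2, 20, 54, 360, 810, 4860, 10206, 58320, 118098, …
ICs: h(0) = 2.

f: a_k = 1, 1, 3, 5, 11, 21, 43, 85, 171, …
h₀=f(r): pull back L_f along r ⇒ L₀.
Derive L from L₀ (diff closure).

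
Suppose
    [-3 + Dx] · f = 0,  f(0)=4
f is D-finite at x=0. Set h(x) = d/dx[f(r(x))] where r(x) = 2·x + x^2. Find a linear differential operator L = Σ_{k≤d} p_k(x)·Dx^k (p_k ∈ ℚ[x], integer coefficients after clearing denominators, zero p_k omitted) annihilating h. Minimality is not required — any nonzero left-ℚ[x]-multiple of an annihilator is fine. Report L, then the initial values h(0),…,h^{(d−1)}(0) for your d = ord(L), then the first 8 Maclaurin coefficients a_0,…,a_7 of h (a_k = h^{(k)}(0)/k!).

f: a_k = 4, 12, 18, 18, 27/2, 81/10, 81/20, 243/140, …
Change of var in L_f (x↦r) gives L₀.
h=h₀': d/dx-closure on L₀ ⇒ L.
L = (7 + 12·x + 6·x^2) + (-1 - x)·Dx  (order 1).
h: a_k = 24, 168, 648, 1800, 3996, 37476/5, 61452/5, 631044/35, …
ICs: h(0) = 24.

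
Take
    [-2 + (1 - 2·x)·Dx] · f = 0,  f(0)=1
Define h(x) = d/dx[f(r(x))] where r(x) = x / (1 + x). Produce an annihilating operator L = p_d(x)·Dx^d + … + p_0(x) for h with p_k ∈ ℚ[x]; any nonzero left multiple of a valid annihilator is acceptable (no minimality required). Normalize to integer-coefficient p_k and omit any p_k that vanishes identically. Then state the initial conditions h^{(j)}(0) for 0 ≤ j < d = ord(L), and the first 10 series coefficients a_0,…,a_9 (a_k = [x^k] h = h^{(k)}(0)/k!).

L = 2 + (-1 + x)·Dx  (order 1).
h: a_k = 2, 4, 6, 8, 10, 12, 14, 16, 18, 20, …
ICs: h(0) = 2.

f: a_k = 1, 2, 4, 8, 16, 32, 64, 128, 256, 512, …
Change of var in L_f (x↦r) gives L₀.
Differentiate: ansatz ord ≤ ord L₀ ⇒ L.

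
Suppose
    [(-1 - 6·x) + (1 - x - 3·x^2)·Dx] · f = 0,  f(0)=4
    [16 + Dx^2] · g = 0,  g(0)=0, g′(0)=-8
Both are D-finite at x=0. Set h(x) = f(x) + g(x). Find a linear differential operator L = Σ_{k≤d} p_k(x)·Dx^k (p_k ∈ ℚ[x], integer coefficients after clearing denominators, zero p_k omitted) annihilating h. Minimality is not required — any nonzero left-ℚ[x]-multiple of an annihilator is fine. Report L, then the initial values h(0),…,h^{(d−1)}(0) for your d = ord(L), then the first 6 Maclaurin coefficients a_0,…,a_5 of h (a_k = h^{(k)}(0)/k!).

L = (464 + 2816·x + 416·x^2 + 2112·x^3 + 5760·x^4 + 6912·x^5) + (-192 + 304·x + 672·x^2 - 1312·x^3 - 1008·x^4 + 3456·x^5 + 3456·x^6)·Dx + (29 + 176·x + 26·x^2 + 132·x^3 + 360·x^4 + 432·x^5)·Dx^2 + (-12 + 19·x + 42·x^2 - 82·x^3 - 63·x^4 + 216·x^5 + 216·x^6)·Dx^3  (order 3).
h: a_k = 4, -4, 16, 148/3, 76, 2144/15, …
ICs: h(0) = 4, h′(0) = -4, h′′(0) = 32.

f: a_k = 4, 4, 16, 28, 76, 160, …
g: a_k = 0, -8, 0, 64/3, 0, -256/15, …
Sum ⇒ L₀ = lclm(L_f,L_g) in ℚ(x)⟨Dx⟩.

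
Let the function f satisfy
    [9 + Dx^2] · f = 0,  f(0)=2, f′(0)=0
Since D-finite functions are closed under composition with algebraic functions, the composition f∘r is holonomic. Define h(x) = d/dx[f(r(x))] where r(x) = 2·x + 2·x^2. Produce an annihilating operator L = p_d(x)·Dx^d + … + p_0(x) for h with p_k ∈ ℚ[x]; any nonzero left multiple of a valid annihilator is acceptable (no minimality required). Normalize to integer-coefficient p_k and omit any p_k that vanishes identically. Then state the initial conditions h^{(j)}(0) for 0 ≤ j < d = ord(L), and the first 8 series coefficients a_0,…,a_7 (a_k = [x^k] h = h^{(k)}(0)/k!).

L = (48 + 288·x + 864·x^2 + 1152·x^3 + 576·x^4) + (-6 - 12·x)·Dx + (1 + 4·x + 4·x^2)·Dx^2  (order 2).
h: a_k = 0, -72, -216, 288, 2160, 15552/5, -12096/5, -490752/35, …
ICs: h(0) = 0, h′(0) = -72.

f: a_k = 2, 0, -9, 0, 27/4, 0, -81/40, 0, …
h₀=f(r): pull back L_f along r ⇒ L₀.
h₀' ⇒ L via d/dx closure of L₀.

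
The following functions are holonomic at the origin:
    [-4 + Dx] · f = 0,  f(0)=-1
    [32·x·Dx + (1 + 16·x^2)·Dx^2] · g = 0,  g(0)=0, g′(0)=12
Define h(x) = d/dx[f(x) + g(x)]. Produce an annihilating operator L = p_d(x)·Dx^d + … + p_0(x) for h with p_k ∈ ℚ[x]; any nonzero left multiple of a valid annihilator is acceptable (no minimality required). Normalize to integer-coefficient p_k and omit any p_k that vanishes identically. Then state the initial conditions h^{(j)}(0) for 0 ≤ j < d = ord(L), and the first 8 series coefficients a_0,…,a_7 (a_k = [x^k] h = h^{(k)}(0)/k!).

L = (32 - 256·x - 512·x^2) + (-12 + 48·x + 64·x^2 - 256·x^3)·Dx + (1 + 4·x + 16·x^2 + 64·x^3)·Dx^2  (order 2).
h: a_k = 8, -16, -224, -128/3, 9088/3, -512/15, -2212864/45, -4096/315, …
ICs: h(0) = 8, h′(0) = -16.

f: a_k = -1, -4, -8, -32/3, -32/3, -128/15, -256/45, -1024/315, …
g: a_k = 0, 12, 0, -64, 0, 3072/5, 0, -49152/7, …
f+g: L₀ = lclm(L_f,L_g), ord ≤ 1+2.
h₀' ⇒ L via d/dx closure of L₀.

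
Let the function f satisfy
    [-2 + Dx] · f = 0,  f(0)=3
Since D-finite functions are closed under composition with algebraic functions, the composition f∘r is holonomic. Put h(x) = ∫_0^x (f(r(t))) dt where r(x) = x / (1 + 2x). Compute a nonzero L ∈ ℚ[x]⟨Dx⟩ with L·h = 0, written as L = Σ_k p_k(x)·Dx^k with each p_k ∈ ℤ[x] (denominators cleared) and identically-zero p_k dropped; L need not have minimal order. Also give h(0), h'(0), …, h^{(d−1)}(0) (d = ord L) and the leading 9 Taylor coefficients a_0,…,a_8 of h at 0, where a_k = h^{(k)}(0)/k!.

f: a_k = 3, 6, 6, 4, 2, 4/5, 4/15, 8/105, 2/105, …
Substitute x→r, Dx→(1/r')Dx; clear ⇒ L₀.
∫: right-multiply L₀ by Dx.
L = -2·Dx + (1 + 4·x + 4·x^2)·Dx^2  (order 2).
h: a_k = 0, 3, 3, -2, 1, 2/5, -38/15, 604/105, -1091/105, …
ICs: h(0) = 0, h′(0) = 3.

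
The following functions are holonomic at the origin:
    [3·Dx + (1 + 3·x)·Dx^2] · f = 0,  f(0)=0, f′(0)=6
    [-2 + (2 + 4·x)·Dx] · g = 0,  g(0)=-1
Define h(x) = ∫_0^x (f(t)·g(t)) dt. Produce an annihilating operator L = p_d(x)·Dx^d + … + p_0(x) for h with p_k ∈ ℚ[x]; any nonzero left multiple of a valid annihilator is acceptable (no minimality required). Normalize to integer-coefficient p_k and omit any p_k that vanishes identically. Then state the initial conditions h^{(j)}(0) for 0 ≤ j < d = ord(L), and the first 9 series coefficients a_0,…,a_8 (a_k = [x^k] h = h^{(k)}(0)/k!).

f: a_k = 0, 6, -9, 18, -81/2, 486/5, -243, 4374/7, -6561/4, …
g: a_k = -1, -1, 1/2, -1/2, 5/8, -7/8, 21/16, -33/16, 429/128, …
f·g: L₀ = L_f ⊗_s L_g, ord ≤ 2·1.
∫: right-multiply L₀ by Dx.
L = 3·x·Dx + (1 + 2·x)·Dx^2 + (1 + 7·x + 16·x^2 + 12·x^3)·Dx^3  (order 3).
h: a_k = 0, 0, -3, 1, -3/2, 3, -263/40, 4227/280, -40041/1120, …
ICs: h(0) = 0, h′(0) = 0, h′′(0) = -6.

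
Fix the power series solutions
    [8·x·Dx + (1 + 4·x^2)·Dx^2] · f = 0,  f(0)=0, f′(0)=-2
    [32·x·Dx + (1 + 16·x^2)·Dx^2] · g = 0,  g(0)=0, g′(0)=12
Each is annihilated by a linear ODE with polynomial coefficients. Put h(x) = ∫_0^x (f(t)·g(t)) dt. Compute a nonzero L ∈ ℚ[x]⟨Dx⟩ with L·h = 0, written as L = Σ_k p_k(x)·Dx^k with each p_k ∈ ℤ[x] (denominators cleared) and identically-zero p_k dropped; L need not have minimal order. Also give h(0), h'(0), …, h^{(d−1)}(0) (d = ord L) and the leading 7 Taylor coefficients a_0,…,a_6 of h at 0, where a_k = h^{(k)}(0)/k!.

L = (-1536·x - 51200·x^3 - 262144·x^5 + 655360·x^7 + 6291456·x^9)·Dx^2 + (-80 - 6592·x^2 - 92160·x^4 - 229376·x^6 + 2293760·x^8 + 9437184·x^10)·Dx^3 + (-160·x - 4480·x^3 - 30720·x^5 + 69632·x^7 + 1310720·x^9 + 3145728·x^11)·Dx^4 + (-1 - 40·x^2 - 464·x^4 + 29696·x^8 + 163840·x^10 + 262144·x^12)·Dx^5  (order 5).
h: a_k = 0, 0, 0, -8, 0, 32, 0, …
ICs: h(0) = 0, h′(0) = 0, h′′(0) = 0, h′′′(0) = -48, h′′′′(0) = 0.

f: a_k = 0, -2, 0, 8/3, 0, -32/5, 0, …
g: a_k = 0, 12, 0, -64, 0, 3072/5, 0, …
Product ⇒ symmetric product L₀, ord ≤ 4.
h=∫₀ˣh₀: take L = L₀·Dx.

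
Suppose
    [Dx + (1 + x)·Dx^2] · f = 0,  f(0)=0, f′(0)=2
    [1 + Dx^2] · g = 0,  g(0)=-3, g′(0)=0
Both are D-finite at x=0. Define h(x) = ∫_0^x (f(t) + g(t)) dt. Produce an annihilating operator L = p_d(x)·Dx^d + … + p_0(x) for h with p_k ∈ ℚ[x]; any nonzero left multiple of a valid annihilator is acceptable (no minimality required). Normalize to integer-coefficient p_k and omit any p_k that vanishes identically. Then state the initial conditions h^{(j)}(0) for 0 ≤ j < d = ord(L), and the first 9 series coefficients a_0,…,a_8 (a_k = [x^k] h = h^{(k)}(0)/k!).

f: a_k = 0, 2, -1, 2/3, -1/2, 2/5, -1/3, 2/7, -1/4, …
g: a_k = -3, 0, 3/2, 0, -1/8, 0, 1/240, 0, -1/13440, …
Weyl lclm of L_f,L_g ⇒ L₀ (ord ≤ 4).
h=∫h₀ ⇒ L = L₀·Dx.
L = (7 + 2·x + x^2)·Dx^2 + (3 + 5·x + 3·x^2 + x^3)·Dx^3 + (7 + 2·x + x^2)·Dx^4 + (3 + 5·x + 3·x^2 + x^3)·Dx^5  (order 5).
h: a_k = 0, -3, 1, 1/6, 1/6, -1/8, 1/15, -79/1680, 1/28, …
ICs: h(0) = 0, h′(0) = -3, h′′(0) = 2, h′′′(0) = 1, h′′′′(0) = 4.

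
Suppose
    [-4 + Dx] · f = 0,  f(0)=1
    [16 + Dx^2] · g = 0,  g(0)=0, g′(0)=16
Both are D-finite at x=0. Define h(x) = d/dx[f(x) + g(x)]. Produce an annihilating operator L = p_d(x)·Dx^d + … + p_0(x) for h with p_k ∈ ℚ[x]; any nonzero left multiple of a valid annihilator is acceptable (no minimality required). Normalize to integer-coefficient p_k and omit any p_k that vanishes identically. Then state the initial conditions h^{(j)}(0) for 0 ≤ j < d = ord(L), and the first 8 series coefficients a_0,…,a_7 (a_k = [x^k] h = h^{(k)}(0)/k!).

L = 64 - 16·Dx + 4·Dx^2 - Dx^3  (order 3).
h: a_k = 20, 16, -96, 128/3, 640/3, 512/15, -1024/15, 4096/315, …
ICs: h(0) = 20, h′(0) = 16, h′′(0) = -192.

f: a_k = 1, 4, 8, 32/3, 32/3, 128/15, 256/45, 1024/315, …
g: a_k = 0, 16, 0, -128/3, 0, 512/15, 0, -4096/315, …
f+g: L₀ = lclm(L_f,L_g), ord ≤ 1+2.
h₀' ⇒ L via d/dx closure of L₀.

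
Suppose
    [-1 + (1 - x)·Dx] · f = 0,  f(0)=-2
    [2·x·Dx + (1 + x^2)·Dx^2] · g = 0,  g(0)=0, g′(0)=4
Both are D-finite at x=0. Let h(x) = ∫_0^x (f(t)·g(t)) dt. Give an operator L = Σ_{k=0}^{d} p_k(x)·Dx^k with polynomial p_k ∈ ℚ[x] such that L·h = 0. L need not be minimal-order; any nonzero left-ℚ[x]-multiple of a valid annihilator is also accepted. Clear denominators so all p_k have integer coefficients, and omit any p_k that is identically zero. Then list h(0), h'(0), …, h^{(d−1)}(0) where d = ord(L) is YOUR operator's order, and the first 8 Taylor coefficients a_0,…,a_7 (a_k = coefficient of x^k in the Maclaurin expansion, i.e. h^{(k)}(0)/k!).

L = 2·x·Dx + (2 - 2·x + 4·x^2)·Dx^2 + (-1 + x - x^2 + x^3)·Dx^3  (order 3).
h: a_k = 0, 0, -4, -8/3, -4/3, -16/15, -52/45, -104/105, …
ICs: h(0) = 0, h′(0) = 0, h′′(0) = -8.

f: a_k = -2, -2, -2, -2, -2, -2, -2, -2, …
g: a_k = 0, 4, 0, -4/3, 0, 4/5, 0, -4/7, …
f·g: L₀ = L_f ⊗_s L_g, ord ≤ 1·2.
Integrate: L := L₀·Dx.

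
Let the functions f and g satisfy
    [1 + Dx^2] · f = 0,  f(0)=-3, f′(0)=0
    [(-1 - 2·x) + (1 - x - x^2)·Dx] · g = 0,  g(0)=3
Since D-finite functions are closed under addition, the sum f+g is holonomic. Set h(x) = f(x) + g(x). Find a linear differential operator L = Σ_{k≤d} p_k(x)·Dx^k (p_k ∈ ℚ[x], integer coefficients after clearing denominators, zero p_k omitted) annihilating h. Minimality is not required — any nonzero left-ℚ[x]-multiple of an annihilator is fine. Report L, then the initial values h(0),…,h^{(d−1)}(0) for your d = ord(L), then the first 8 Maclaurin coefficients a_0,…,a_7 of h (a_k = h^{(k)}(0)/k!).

f: a_k = -3, 0, 3/2, 0, -1/8, 0, 1/240, 0, …
g: a_k = 3, 3, 6, 9, 15, 24, 39, 63, …
L₀ := lclm(L_f,L_g); ord L₀ ≤ 2+1.
L = (-19 - 48·x - 31·x^2 - 24·x^3 - 5·x^4 - 2·x^5) + (5 - x - 4·x^2 - 7·x^3 - 6·x^4 - 3·x^5 - x^6)·Dx + (-19 - 48·x - 31·x^2 - 24·x^3 - 5·x^4 - 2·x^5)·Dx^2 + (5 - x - 4·x^2 - 7·x^3 - 6·x^4 - 3·x^5 - x^6)·Dx^3  (order 3).
h: a_k = 0, 3, 15/2, 9, 119/8, 24, 9361/240, 63, …
ICs: h(0) = 0, h′(0) = 3, h′′(0) = 15.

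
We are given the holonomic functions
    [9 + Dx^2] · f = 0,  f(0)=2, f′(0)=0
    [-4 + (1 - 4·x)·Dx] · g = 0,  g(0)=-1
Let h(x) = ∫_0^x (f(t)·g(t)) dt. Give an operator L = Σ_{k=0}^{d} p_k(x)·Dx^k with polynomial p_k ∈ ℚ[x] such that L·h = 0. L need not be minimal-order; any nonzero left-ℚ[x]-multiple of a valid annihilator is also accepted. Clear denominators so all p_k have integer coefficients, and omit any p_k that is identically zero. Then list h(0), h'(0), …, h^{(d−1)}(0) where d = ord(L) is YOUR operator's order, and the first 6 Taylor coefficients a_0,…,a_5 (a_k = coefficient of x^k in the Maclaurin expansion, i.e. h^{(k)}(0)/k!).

L = (-9 + 36·x)·Dx + 8·Dx^2 + (-1 + 4·x)·Dx^3  (order 3).
h: a_k = 0, -2, -4, -23/3, -23, -1499/20, …
ICs: h(0) = 0, h′(0) = -2, h′′(0) = -8.

f: a_k = 2, 0, -9, 0, 27/4, 0, …
g: a_k = -1, -4, -16, -64, -256, -1024, …
Product ⇒ symmetric product L₀, ord ≤ 2.
h=∫h₀ ⇒ L = L₀·Dx.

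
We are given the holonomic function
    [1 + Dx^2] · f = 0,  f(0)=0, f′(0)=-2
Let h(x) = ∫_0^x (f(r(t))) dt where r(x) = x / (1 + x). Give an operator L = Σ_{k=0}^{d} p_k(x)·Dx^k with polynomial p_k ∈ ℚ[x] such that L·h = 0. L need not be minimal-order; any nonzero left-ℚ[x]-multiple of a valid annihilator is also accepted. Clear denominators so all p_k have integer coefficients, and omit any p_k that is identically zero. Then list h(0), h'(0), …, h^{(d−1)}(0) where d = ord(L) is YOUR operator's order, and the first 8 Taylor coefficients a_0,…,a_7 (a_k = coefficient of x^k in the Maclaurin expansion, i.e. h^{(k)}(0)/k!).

L = Dx + (2 + 6·x + 6·x^2 + 2·x^3)·Dx^2 + (1 + 4·x + 6·x^2 + 4·x^3 + x^4)·Dx^3  (order 3).
h: a_k = 0, 0, -1, 2/3, -5/12, 1/5, -1/360, -5/28, …
ICs: h(0) = 0, h′(0) = 0, h′′(0) = -2.

f: a_k = 0, -2, 0, 1/3, 0, -1/60, 0, 1/2520, …
Change of var in L_f (x↦r) gives L₀.
h=∫h₀ ⇒ L = L₀·Dx.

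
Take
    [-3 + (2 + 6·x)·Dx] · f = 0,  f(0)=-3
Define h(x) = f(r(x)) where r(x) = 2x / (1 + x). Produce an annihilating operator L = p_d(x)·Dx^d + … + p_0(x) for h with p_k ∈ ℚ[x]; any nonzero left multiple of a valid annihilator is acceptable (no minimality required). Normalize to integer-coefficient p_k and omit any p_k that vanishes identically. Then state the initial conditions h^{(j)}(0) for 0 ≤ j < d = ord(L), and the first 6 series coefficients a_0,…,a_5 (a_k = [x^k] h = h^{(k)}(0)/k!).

f: a_k = -3, -9/2, 27/8, -81/16, 1215/128, -5103/256, …
h₀=f(r): pull back L_f along r ⇒ L₀.
L = -3 + (1 + 8·x + 7·x^2)·Dx  (order 1).
h: a_k = -3, -9, 45/2, -153/2, 2583/8, -12411/8, …
ICs: h(0) = -3.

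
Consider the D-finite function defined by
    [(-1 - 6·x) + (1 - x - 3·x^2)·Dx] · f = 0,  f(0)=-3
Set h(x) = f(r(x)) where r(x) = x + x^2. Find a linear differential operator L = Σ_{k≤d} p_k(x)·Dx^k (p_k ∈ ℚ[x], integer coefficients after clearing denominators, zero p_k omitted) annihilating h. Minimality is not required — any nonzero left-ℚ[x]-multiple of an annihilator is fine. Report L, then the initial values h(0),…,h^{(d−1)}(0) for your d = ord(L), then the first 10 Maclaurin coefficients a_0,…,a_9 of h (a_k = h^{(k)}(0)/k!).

L = (1 + 8·x + 18·x^2 + 12·x^3) + (-1 + x + 4·x^2 + 6·x^3 + 3·x^4)·Dx  (order 1).
h: a_k = -3, -3, -15, -45, -132, -411, -1254, -3825, -11703, -35760, …
ICs: h(0) = -3.

f: a_k = -3, -3, -12, -21, -57, -120, -291, -651, -1524, -3477, …
f∘r: x↦r, Dx↦Dx/r' in L_f ⇒ L₀.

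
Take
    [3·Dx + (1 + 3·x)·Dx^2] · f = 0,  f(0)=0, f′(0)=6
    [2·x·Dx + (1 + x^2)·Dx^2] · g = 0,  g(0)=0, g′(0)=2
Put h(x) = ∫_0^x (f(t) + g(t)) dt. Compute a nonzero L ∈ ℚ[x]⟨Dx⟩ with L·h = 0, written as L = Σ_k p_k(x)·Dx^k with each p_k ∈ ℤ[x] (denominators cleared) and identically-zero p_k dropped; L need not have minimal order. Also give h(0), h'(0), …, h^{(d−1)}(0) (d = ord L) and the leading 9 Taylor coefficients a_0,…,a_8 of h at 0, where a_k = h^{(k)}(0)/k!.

f: a_k = 0, 6, -9, 18, -81/2, 486/5, -243, 4374/7, -6561/4, …
g: a_k = 0, 2, 0, -2/3, 0, 2/5, 0, -2/7, 0, …
Sum ⇒ L₀ = lclm(L_f,L_g) in ℚ(x)⟨Dx⟩.
h=∫h₀ ⇒ L = L₀·Dx.
L = (-6 - 54·x + 18·x^2 + 18·x^3)·Dx^2 + (-20 - 12·x - 48·x^2 + 36·x^3 + 36·x^4)·Dx^3 + (-3 - 7·x + 6·x^2 + 2·x^3 + 9·x^4 + 9·x^5)·Dx^4  (order 4).
h: a_k = 0, 0, 4, -3, 13/3, -81/10, 244/15, -243/7, 1093/14, …
ICs: h(0) = 0, h′(0) = 0, h′′(0) = 8, h′′′(0) = -18.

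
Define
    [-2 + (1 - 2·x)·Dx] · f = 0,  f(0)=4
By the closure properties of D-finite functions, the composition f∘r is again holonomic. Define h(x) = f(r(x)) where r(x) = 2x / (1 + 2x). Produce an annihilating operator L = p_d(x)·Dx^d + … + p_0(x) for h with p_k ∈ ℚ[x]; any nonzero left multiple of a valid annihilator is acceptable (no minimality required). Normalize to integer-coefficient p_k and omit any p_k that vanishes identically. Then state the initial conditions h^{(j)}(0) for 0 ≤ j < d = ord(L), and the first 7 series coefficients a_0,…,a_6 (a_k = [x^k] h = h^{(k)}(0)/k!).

f: a_k = 4, 8, 16, 32, 64, 128, 256, …
Substitute x→r, Dx→(1/r')Dx; clear ⇒ L₀.
L = 4 + (-1 + 4·x^2)·Dx  (order 1).
h: a_k = 4, 16, 32, 64, 128, 256, 512, …
ICs: h(0) = 4.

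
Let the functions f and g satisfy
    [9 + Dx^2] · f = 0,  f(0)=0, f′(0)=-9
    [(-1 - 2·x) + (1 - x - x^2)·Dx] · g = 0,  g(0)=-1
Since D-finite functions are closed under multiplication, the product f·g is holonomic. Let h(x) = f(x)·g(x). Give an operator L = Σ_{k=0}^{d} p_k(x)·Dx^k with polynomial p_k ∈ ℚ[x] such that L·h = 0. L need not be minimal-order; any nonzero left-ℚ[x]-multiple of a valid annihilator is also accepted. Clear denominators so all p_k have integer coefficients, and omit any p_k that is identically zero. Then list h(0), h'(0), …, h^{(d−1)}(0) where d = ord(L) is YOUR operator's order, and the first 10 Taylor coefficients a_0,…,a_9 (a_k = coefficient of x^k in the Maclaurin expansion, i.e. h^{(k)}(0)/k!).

L = (-7 + 9·x + 9·x^2) + (2 + 4·x)·Dx + (-1 + x + x^2)·Dx^2  (order 2).
h: a_k = 0, 9, 9, 9/2, 27/2, 963/40, 1503/40, 6759/112, 54837/560, 141957/896, …
ICs: h(0) = 0, h′(0) = 9.

f: a_k = 0, -9, 0, 27/2, 0, -243/40, 0, 729/560, 0, -729/4480, …
g: a_k = -1, -1, -2, -3, -5, -8, -13, -21, -34, -55, …
L₀ := L_f ⊗_s L_g (sym. prod.), ord ≤ 2.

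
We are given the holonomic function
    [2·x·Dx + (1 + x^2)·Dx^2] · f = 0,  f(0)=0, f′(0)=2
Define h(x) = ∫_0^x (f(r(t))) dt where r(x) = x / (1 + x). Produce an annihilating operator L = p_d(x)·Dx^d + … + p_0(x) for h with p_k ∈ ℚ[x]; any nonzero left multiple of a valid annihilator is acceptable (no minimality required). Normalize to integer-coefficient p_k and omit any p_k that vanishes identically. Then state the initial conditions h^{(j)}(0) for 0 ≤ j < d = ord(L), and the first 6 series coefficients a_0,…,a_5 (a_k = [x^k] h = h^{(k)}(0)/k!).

L = (2 + 4·x)·Dx^2 + (1 + 2·x + 2·x^2)·Dx^3  (order 3).
h: a_k = 0, 0, 1, -2/3, 1/3, 0, …
ICs: h(0) = 0, h′(0) = 0, h′′(0) = 2.

f: a_k = 0, 2, 0, -2/3, 0, 2/5, …
f∘r: x↦r, Dx↦Dx/r' in L_f ⇒ L₀.
h=∫₀ˣh₀: take L = L₀·Dx.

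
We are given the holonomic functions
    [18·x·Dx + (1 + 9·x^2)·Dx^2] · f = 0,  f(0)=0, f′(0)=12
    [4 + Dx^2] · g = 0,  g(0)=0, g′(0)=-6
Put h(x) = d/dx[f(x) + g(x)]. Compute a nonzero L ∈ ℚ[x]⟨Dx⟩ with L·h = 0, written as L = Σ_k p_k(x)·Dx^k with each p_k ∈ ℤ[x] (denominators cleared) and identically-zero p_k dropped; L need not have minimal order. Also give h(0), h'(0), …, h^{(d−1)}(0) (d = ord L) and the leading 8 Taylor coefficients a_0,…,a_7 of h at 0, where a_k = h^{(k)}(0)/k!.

L = (-3744·x + 37584·x^3 + 11664·x^5) + (-28 + 864·x^2 + 10692·x^4 + 5832·x^6)·Dx + (-936·x + 9396·x^3 + 2916·x^5)·Dx^2 + (-7 + 216·x^2 + 2673·x^4 + 1458·x^6)·Dx^3  (order 3).
h: a_k = 6, 0, -96, 0, 968, 0, -131212/15, 0, …
ICs: h(0) = 6, h′(0) = 0, h′′(0) = -192.

f: a_k = 0, 12, 0, -36, 0, 972/5, 0, -8748/7, …
g: a_k = 0, -6, 0, 4, 0, -4/5, 0, 8/105, …
Sum ⇒ L₀ = lclm(L_f,L_g) in ℚ(x)⟨Dx⟩.
h₀' ⇒ L via d/dx closure of L₀.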